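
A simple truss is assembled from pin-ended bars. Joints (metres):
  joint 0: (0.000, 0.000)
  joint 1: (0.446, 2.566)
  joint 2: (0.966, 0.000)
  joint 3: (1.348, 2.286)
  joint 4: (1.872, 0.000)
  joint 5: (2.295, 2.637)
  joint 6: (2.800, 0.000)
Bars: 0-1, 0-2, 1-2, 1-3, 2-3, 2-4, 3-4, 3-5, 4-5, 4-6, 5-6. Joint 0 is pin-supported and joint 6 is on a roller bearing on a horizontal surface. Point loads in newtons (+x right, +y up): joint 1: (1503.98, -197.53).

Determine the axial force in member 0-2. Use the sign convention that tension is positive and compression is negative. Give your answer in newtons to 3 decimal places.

N=7 nodes, M=11 members, R=3 reactions → 2N=14, M+R=14
member 0 (0-1): L=2.6045, (cx,cy)=(0.1712,0.9852)
member 1 (0-2): L=0.9660, (cx,cy)=(1.0000,0.0000)
member 2 (1-2): L=2.6182, (cx,cy)=(0.1986,-0.9801)
member 3 (1-3): L=0.9445, (cx,cy)=(0.9550,-0.2965)
member 4 (2-3): L=2.3177, (cx,cy)=(0.1648,0.9863)
member 5 (2-4): L=0.9060, (cx,cy)=(1.0000,0.0000)
member 6 (3-4): L=2.3453, (cx,cy)=(0.2234,-0.9747)
member 7 (3-5): L=1.0100, (cx,cy)=(0.9377,0.3475)
member 8 (4-5): L=2.6707, (cx,cy)=(0.1584,0.9874)
member 9 (4-6): L=0.9280, (cx,cy)=(1.0000,0.0000)
member 10 (5-6): L=2.6849, (cx,cy)=(0.1881,-0.9822)
solve A·x = −loads:
  F[0-1] = +1230.3986 N (tension)
  F[0-2] = +1293.2817 N (tension)
  F[1-2] = -1097.8496 N (compression)
  F[1-3] = -1125.8489 N (compression)
  F[2-3] = +1090.8975 N (tension)
  F[2-4] = +895.4343 N (tension)
  F[3-4] = -1646.8916 N (compression)
  F[3-5] = -562.5405 N (compression)
  F[4-5] = +1625.7808 N (tension)
  F[4-6] = +269.9756 N (tension)
  F[5-6] = -1435.3721 N (compression)
  Rx@0 = -1503.9800 N
  Ry@0 = -1212.2240 N
  Ry@6 = +1409.7539 N

1293.282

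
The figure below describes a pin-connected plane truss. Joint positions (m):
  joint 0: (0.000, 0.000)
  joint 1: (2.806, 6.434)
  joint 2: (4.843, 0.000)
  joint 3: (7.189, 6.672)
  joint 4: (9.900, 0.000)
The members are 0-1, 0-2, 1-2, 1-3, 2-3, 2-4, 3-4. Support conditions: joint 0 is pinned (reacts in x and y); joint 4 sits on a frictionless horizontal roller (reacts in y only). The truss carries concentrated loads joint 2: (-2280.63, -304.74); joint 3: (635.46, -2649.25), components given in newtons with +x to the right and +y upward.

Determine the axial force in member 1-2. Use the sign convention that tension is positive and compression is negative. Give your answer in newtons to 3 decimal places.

N=5 nodes, M=7 members, R=3 reactions → 2N=10, M+R=10
member 0 (0-1): L=7.0193, (cx,cy)=(0.3998,0.9166)
member 1 (0-2): L=4.8430, (cx,cy)=(1.0000,0.0000)
member 2 (1-2): L=6.7488, (cx,cy)=(0.3018,-0.9534)
member 3 (1-3): L=4.3895, (cx,cy)=(0.9985,0.0542)
member 4 (2-3): L=7.0724, (cx,cy)=(0.3317,0.9434)
member 5 (2-4): L=5.0570, (cx,cy)=(1.0000,0.0000)
member 6 (3-4): L=7.2017, (cx,cy)=(0.3764,-0.9264)
solve A·x = −loads:
  F[0-1] = -494.0629 N (compression)
  F[0-2] = -1447.6647 N (compression)
  F[1-2] = +455.9356 N (tension)
  F[1-3] = -335.6155 N (compression)
  F[2-3] = -137.7292 N (compression)
  F[2-4] = +1016.2681 N (tension)
  F[3-4] = -2699.7055 N (compression)
  Rx@0 = +1645.1700 N
  Ry@0 = +452.8685 N
  Ry@4 = +2501.1215 N

455.936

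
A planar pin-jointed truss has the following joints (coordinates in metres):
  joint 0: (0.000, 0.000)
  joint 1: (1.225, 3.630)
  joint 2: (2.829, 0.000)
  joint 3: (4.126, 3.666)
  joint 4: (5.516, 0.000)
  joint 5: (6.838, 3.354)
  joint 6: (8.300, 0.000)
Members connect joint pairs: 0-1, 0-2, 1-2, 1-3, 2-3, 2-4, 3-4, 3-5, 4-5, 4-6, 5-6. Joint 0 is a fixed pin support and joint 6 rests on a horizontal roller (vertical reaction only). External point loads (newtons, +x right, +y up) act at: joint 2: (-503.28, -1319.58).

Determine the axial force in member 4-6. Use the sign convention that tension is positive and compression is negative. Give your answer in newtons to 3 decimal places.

N=7 nodes, M=11 members, R=3 reactions → 2N=14, M+R=14
member 0 (0-1): L=3.8311, (cx,cy)=(0.3197,0.9475)
member 1 (0-2): L=2.8290, (cx,cy)=(1.0000,0.0000)
member 2 (1-2): L=3.9686, (cx,cy)=(0.4042,-0.9147)
member 3 (1-3): L=2.9012, (cx,cy)=(0.9999,0.0124)
member 4 (2-3): L=3.8887, (cx,cy)=(0.3335,0.9427)
member 5 (2-4): L=2.6870, (cx,cy)=(1.0000,0.0000)
member 6 (3-4): L=3.9207, (cx,cy)=(0.3545,-0.9350)
member 7 (3-5): L=2.7299, (cx,cy)=(0.9934,-0.1143)
member 8 (4-5): L=3.6051, (cx,cy)=(0.3667,0.9303)
member 9 (4-6): L=2.7840, (cx,cy)=(1.0000,0.0000)
member 10 (5-6): L=3.6588, (cx,cy)=(0.3996,-0.9167)
solve A·x = −loads:
  F[0-1] = -918.0031 N (compression)
  F[0-2] = -209.7491 N (compression)
  F[1-2] = +941.7955 N (tension)
  F[1-3] = -674.2317 N (compression)
  F[2-3] = +485.9634 N (tension)
  F[2-4] = +512.0950 N (tension)
  F[3-4] = -437.0738 N (compression)
  F[3-5] = -359.4943 N (compression)
  F[4-5] = +439.2841 N (tension)
  F[4-6] = +196.0536 N (tension)
  F[5-6] = -490.6426 N (compression)
  Rx@0 = +503.2800 N
  Ry@0 = +869.8099 N
  Ry@6 = +449.7701 N

196.054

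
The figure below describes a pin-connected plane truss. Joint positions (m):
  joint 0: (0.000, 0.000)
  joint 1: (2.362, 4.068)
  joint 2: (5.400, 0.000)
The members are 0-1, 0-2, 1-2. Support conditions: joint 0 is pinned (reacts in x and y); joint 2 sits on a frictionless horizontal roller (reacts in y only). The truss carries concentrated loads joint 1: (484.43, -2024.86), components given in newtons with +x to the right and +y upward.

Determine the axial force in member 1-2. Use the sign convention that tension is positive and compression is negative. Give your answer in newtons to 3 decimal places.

N=3 nodes, M=3 members, R=3 reactions → 2N=6, M+R=6
member 0 (0-1): L=4.7040, (cx,cy)=(0.5021,0.8648)
member 1 (0-2): L=5.4000, (cx,cy)=(1.0000,0.0000)
member 2 (1-2): L=5.0772, (cx,cy)=(0.5984,-0.8012)
solve A·x = −loads:
  F[0-1] = -895.2805 N (compression)
  F[0-2] = +933.9729 N (tension)
  F[1-2] = -1560.8879 N (compression)
  Rx@0 = -484.4300 N
  Ry@0 = +774.2340 N
  Ry@2 = +1250.6260 N

-1560.888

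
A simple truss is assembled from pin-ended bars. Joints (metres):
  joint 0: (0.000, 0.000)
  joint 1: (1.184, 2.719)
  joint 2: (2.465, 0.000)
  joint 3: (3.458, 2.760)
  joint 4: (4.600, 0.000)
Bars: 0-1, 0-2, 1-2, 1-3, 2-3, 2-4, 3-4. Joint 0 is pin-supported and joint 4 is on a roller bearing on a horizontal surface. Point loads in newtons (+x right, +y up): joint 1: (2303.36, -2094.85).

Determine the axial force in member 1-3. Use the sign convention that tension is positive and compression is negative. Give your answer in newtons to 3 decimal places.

-1480.114

N=5 nodes, M=7 members, R=3 reactions → 2N=10, M+R=10
member 0 (0-1): L=2.9656, (cx,cy)=(0.3992,0.9168)
member 1 (0-2): L=2.4650, (cx,cy)=(1.0000,0.0000)
member 2 (1-2): L=3.0056, (cx,cy)=(0.4262,-0.9046)
member 3 (1-3): L=2.2744, (cx,cy)=(0.9998,0.0180)
member 4 (2-3): L=2.9332, (cx,cy)=(0.3385,0.9410)
member 5 (2-4): L=2.1350, (cx,cy)=(1.0000,0.0000)
member 6 (3-4): L=2.9869, (cx,cy)=(0.3823,-0.9240)
solve A·x = −loads:
  F[0-1] = -211.7782 N (compression)
  F[0-2] = +2387.9112 N (tension)
  F[1-2] = -2130.5550 N (compression)
  F[1-3] = -1480.1143 N (compression)
  F[2-3] = +2048.3117 N (tension)
  F[2-4] = +786.4417 N (tension)
  F[3-4] = -2056.9598 N (compression)
  Rx@0 = -2303.3600 N
  Ry@0 = +194.1678 N
  Ry@4 = +1900.6822 N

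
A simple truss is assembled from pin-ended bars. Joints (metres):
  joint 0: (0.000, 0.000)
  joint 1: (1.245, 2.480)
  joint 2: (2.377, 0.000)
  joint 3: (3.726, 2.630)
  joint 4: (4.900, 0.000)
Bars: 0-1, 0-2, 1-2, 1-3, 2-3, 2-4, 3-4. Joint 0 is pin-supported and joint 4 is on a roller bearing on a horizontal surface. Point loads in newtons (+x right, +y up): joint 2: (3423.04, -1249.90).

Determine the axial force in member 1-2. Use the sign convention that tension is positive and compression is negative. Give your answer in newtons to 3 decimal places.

N=5 nodes, M=7 members, R=3 reactions → 2N=10, M+R=10
member 0 (0-1): L=2.7750, (cx,cy)=(0.4487,0.8937)
member 1 (0-2): L=2.3770, (cx,cy)=(1.0000,0.0000)
member 2 (1-2): L=2.7261, (cx,cy)=(0.4152,-0.9097)
member 3 (1-3): L=2.4855, (cx,cy)=(0.9982,0.0603)
member 4 (2-3): L=2.9558, (cx,cy)=(0.4564,0.8898)
member 5 (2-4): L=2.5230, (cx,cy)=(1.0000,0.0000)
member 6 (3-4): L=2.8801, (cx,cy)=(0.4076,-0.9132)
solve A·x = −loads:
  F[0-1] = -720.1154 N (compression)
  F[0-2] = +3746.1230 N (tension)
  F[1-2] = +667.5503 N (tension)
  F[1-3] = -601.3724 N (compression)
  F[2-3] = +722.2261 N (tension)
  F[2-4] = +270.6579 N (tension)
  F[3-4] = -663.9959 N (compression)
  Rx@0 = -3423.0400 N
  Ry@0 = +643.5710 N
  Ry@4 = +606.3290 N

667.550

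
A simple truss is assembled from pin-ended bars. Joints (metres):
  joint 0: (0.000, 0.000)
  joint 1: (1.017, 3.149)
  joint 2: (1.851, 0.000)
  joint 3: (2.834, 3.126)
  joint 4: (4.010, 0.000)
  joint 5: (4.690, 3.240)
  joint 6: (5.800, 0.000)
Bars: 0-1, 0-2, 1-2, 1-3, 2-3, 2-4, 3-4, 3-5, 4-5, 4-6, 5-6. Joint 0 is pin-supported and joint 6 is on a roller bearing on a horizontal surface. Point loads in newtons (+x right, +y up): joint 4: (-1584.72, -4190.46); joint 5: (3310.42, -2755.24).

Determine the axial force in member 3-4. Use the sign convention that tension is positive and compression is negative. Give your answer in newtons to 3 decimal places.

-28.313

N=7 nodes, M=11 members, R=3 reactions → 2N=14, M+R=14
member 0 (0-1): L=3.3092, (cx,cy)=(0.3073,0.9516)
member 1 (0-2): L=1.8510, (cx,cy)=(1.0000,0.0000)
member 2 (1-2): L=3.2576, (cx,cy)=(0.2560,-0.9667)
member 3 (1-3): L=1.8171, (cx,cy)=(0.9999,-0.0127)
member 4 (2-3): L=3.2769, (cx,cy)=(0.3000,0.9539)
member 5 (2-4): L=2.1590, (cx,cy)=(1.0000,0.0000)
member 6 (3-4): L=3.3399, (cx,cy)=(0.3521,-0.9360)
member 7 (3-5): L=1.8595, (cx,cy)=(0.9981,0.0613)
member 8 (4-5): L=3.3106, (cx,cy)=(0.2054,0.9787)
member 9 (4-6): L=1.7900, (cx,cy)=(1.0000,0.0000)
member 10 (5-6): L=3.4249, (cx,cy)=(0.3241,-0.9460)
solve A·x = −loads:
  F[0-1] = +30.1707 N (tension)
  F[0-2] = +1716.4277 N (tension)
  F[1-2] = -29.9221 N (compression)
  F[1-3] = +16.9343 N (tension)
  F[2-3] = +30.3213 N (tension)
  F[2-4] = +1699.6713 N (tension)
  F[3-4] = -28.3126 N (compression)
  F[3-5] = +36.0656 N (tension)
  F[4-5] = +4308.8333 N (tension)
  F[4-6] = +2389.3814 N (tension)
  F[5-6] = -7372.3501 N (compression)
  Rx@0 = -1725.7000 N
  Ry@0 = -28.7105 N
  Ry@6 = +6974.4105 N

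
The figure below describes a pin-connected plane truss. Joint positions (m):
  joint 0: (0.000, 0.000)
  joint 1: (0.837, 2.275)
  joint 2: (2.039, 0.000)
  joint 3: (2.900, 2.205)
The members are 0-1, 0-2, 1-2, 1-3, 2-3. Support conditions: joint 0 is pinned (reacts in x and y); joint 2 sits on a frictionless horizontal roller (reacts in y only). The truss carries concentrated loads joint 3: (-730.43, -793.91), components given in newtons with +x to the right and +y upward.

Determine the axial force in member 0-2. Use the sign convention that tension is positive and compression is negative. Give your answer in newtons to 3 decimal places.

-563.157

N=4 nodes, M=5 members, R=3 reactions → 2N=8, M+R=8
member 0 (0-1): L=2.4241, (cx,cy)=(0.3453,0.9385)
member 1 (0-2): L=2.0390, (cx,cy)=(1.0000,0.0000)
member 2 (1-2): L=2.5730, (cx,cy)=(0.4672,-0.8842)
member 3 (1-3): L=2.0642, (cx,cy)=(0.9994,-0.0339)
member 4 (2-3): L=2.3671, (cx,cy)=(0.3637,0.9315)
solve A·x = −loads:
  F[0-1] = -484.4497 N (compression)
  F[0-2] = -563.1569 N (compression)
  F[1-2] = +530.1371 N (tension)
  F[1-3] = -415.1683 N (compression)
  F[2-3] = -867.4024 N (compression)
  Rx@0 = +730.4300 N
  Ry@0 = +454.6550 N
  Ry@2 = +339.2550 N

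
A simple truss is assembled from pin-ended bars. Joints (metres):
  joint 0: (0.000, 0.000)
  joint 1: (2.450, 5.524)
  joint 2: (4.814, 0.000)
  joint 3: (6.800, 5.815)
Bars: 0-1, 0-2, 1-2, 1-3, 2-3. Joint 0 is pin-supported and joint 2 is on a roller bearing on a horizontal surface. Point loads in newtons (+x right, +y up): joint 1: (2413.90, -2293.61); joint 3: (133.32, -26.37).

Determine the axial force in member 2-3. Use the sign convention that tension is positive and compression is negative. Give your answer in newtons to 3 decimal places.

N=4 nodes, M=5 members, R=3 reactions → 2N=8, M+R=8
member 0 (0-1): L=6.0429, (cx,cy)=(0.4054,0.9141)
member 1 (0-2): L=4.8140, (cx,cy)=(1.0000,0.0000)
member 2 (1-2): L=6.0086, (cx,cy)=(0.3934,-0.9194)
member 3 (1-3): L=4.3597, (cx,cy)=(0.9978,0.0667)
member 4 (2-3): L=6.1448, (cx,cy)=(0.3232,0.9463)
solve A·x = −loads:
  F[0-1] = +1986.0744 N (tension)
  F[0-2] = +1742.0018 N (tension)
  F[1-2] = -4458.9984 N (compression)
  F[1-3] = +145.9795 N (tension)
  F[2-3] = -38.1619 N (compression)
  Rx@0 = -2547.2200 N
  Ry@0 = -1815.5206 N
  Ry@2 = +4135.5006 N

-38.162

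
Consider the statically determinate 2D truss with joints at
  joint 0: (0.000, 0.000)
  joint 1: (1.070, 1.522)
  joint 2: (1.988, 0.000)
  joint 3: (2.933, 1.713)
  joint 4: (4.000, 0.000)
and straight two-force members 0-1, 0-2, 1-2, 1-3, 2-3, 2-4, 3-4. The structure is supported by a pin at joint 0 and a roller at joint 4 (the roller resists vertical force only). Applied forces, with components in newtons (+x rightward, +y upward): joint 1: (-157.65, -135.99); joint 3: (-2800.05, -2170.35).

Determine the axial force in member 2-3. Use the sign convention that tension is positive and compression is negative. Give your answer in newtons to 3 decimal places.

N=5 nodes, M=7 members, R=3 reactions → 2N=10, M+R=10
member 0 (0-1): L=1.8605, (cx,cy)=(0.5751,0.8181)
member 1 (0-2): L=1.9880, (cx,cy)=(1.0000,0.0000)
member 2 (1-2): L=1.7774, (cx,cy)=(0.5165,-0.8563)
member 3 (1-3): L=1.8728, (cx,cy)=(0.9948,0.1020)
member 4 (2-3): L=1.9564, (cx,cy)=(0.4830,0.8756)
member 5 (2-4): L=2.0120, (cx,cy)=(1.0000,0.0000)
member 6 (3-4): L=2.0181, (cx,cy)=(0.5287,-0.8488)
solve A·x = −loads:
  F[0-1] = -2368.5796 N (compression)
  F[0-2] = -1595.4812 N (compression)
  F[1-2] = +1845.6691 N (tension)
  F[1-3] = -2169.1308 N (compression)
  F[2-3] = -1804.9850 N (compression)
  F[2-4] = +229.6443 N (tension)
  F[3-4] = -434.3511 N (compression)
  Rx@0 = +2957.7000 N
  Ry@0 = +1937.6608 N
  Ry@4 = +368.6792 N

-1804.985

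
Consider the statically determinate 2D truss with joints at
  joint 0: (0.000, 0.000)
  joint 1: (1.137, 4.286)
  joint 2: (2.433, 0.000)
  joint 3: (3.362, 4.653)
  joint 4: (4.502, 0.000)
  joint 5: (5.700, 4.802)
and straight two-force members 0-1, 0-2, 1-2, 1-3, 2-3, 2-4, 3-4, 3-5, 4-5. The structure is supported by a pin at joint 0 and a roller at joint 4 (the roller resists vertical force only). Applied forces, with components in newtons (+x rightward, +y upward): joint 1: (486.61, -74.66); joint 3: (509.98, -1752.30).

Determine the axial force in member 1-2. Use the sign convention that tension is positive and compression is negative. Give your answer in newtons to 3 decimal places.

-621.204

N=6 nodes, M=9 members, R=3 reactions → 2N=12, M+R=12
member 0 (0-1): L=4.4342, (cx,cy)=(0.2564,0.9666)
member 1 (0-2): L=2.4330, (cx,cy)=(1.0000,0.0000)
member 2 (1-2): L=4.4777, (cx,cy)=(0.2894,-0.9572)
member 3 (1-3): L=2.2551, (cx,cy)=(0.9867,0.1627)
member 4 (2-3): L=4.7448, (cx,cy)=(0.1958,0.9806)
member 5 (2-4): L=2.0690, (cx,cy)=(1.0000,0.0000)
member 6 (3-4): L=4.7906, (cx,cy)=(0.2380,-0.9713)
member 7 (3-5): L=2.3427, (cx,cy)=(0.9980,0.0636)
member 8 (4-5): L=4.9492, (cx,cy)=(0.2421,0.9703)
solve A·x = −loads:
  F[0-1] = +507.8023 N (tension)
  F[0-2] = +866.3828 N (tension)
  F[1-2] = -621.2041 N (compression)
  F[1-3] = -178.9895 N (compression)
  F[2-3] = +606.3503 N (tension)
  F[2-4] = +567.8648 N (tension)
  F[3-4] = -2386.3357 N (compression)
  F[3-5] = +0.0000 N (tension)
  F[4-5] = +0.0000 N (tension)
  Rx@0 = -996.5900 N
  Ry@0 = -490.8251 N
  Ry@4 = +2317.7851 N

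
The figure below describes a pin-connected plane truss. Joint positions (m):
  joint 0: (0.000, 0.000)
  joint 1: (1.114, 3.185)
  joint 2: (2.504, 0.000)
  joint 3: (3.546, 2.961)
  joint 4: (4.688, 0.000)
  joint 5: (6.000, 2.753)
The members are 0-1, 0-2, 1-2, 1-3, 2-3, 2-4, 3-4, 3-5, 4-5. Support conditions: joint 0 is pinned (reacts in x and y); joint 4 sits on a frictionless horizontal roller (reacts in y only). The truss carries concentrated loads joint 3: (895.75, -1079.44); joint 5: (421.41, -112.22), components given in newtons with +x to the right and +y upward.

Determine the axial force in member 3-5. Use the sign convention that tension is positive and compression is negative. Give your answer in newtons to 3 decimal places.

458.090

N=6 nodes, M=9 members, R=3 reactions → 2N=12, M+R=12
member 0 (0-1): L=3.3742, (cx,cy)=(0.3302,0.9439)
member 1 (0-2): L=2.5040, (cx,cy)=(1.0000,0.0000)
member 2 (1-2): L=3.4751, (cx,cy)=(0.4000,-0.9165)
member 3 (1-3): L=2.4423, (cx,cy)=(0.9958,-0.0917)
member 4 (2-3): L=3.1390, (cx,cy)=(0.3320,0.9433)
member 5 (2-4): L=2.1840, (cx,cy)=(1.0000,0.0000)
member 6 (3-4): L=3.1736, (cx,cy)=(0.3598,-0.9330)
member 7 (3-5): L=2.4628, (cx,cy)=(0.9964,-0.0845)
member 8 (4-5): L=3.0496, (cx,cy)=(0.4302,0.9027)
solve A·x = −loads:
  F[0-1] = +616.2458 N (tension)
  F[0-2] = +1113.7050 N (tension)
  F[1-2] = -682.5565 N (compression)
  F[1-3] = +478.4865 N (tension)
  F[2-3] = +663.1821 N (tension)
  F[2-4] = +620.5447 N (tension)
  F[3-4] = -1821.8627 N (compression)
  F[3-5] = +458.0895 N (tension)
  F[4-5] = -81.4546 N (compression)
  Rx@0 = -1317.1600 N
  Ry@0 = -581.6915 N
  Ry@4 = +1773.3515 N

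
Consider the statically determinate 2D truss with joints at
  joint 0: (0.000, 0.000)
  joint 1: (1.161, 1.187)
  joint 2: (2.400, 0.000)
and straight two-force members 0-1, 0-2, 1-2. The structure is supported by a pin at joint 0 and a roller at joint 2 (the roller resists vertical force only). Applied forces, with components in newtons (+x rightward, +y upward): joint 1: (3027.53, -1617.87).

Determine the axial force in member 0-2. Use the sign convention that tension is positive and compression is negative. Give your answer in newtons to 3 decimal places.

N=3 nodes, M=3 members, R=3 reactions → 2N=6, M+R=6
member 0 (0-1): L=1.6604, (cx,cy)=(0.6992,0.7149)
member 1 (0-2): L=2.4000, (cx,cy)=(1.0000,0.0000)
member 2 (1-2): L=1.7158, (cx,cy)=(0.7221,-0.6918)
solve A·x = −loads:
  F[0-1] = +926.2093 N (tension)
  F[0-2] = +2379.8930 N (tension)
  F[1-2] = -3295.8062 N (compression)
  Rx@0 = -3027.5300 N
  Ry@0 = -662.1405 N
  Ry@2 = +2280.0105 N

2379.893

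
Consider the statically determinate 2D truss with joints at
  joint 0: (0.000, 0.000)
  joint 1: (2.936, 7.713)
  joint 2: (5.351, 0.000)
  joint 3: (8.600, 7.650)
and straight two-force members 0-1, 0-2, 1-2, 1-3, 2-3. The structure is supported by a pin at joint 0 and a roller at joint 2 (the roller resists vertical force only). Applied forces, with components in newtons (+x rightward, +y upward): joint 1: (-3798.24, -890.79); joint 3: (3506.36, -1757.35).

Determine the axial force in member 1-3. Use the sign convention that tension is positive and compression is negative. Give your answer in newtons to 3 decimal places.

N=4 nodes, M=5 members, R=3 reactions → 2N=8, M+R=8
member 0 (0-1): L=8.2529, (cx,cy)=(0.3558,0.9346)
member 1 (0-2): L=5.3510, (cx,cy)=(1.0000,0.0000)
member 2 (1-2): L=8.0822, (cx,cy)=(0.2988,-0.9543)
member 3 (1-3): L=5.6644, (cx,cy)=(0.9999,-0.0111)
member 4 (2-3): L=8.3113, (cx,cy)=(0.3909,0.9204)
solve A·x = −loads:
  F[0-1] = +217.1995 N (tension)
  F[0-2] = -369.1495 N (compression)
  F[1-2] = -1195.4760 N (compression)
  F[1-3] = +4232.9835 N (tension)
  F[2-3] = -1858.1239 N (compression)
  Rx@0 = +291.8800 N
  Ry@0 = -202.9903 N
  Ry@2 = +2851.1303 N

4232.984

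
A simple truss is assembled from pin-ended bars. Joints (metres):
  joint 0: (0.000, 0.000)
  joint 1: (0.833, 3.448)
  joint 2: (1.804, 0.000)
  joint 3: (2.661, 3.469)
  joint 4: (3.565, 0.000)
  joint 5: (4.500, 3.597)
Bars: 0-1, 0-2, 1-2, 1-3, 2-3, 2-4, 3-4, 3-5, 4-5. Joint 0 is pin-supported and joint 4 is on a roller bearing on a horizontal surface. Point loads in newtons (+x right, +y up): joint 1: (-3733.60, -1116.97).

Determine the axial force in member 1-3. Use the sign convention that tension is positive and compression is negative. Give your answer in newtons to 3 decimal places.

1705.582

N=6 nodes, M=9 members, R=3 reactions → 2N=12, M+R=12
member 0 (0-1): L=3.5472, (cx,cy)=(0.2348,0.9720)
member 1 (0-2): L=1.8040, (cx,cy)=(1.0000,0.0000)
member 2 (1-2): L=3.5821, (cx,cy)=(0.2711,-0.9626)
member 3 (1-3): L=1.8281, (cx,cy)=(0.9999,0.0115)
member 4 (2-3): L=3.5733, (cx,cy)=(0.2398,0.9708)
member 5 (2-4): L=1.7610, (cx,cy)=(1.0000,0.0000)
member 6 (3-4): L=3.5849, (cx,cy)=(0.2522,-0.9677)
member 7 (3-5): L=1.8434, (cx,cy)=(0.9976,0.0694)
member 8 (4-5): L=3.7165, (cx,cy)=(0.2516,0.9678)
solve A·x = −loads:
  F[0-1] = -4595.5567 N (compression)
  F[0-2] = -2654.4096 N (compression)
  F[1-2] = +3500.7349 N (tension)
  F[1-3] = +1705.5817 N (tension)
  F[2-3] = -3470.9721 N (compression)
  F[2-4] = -873.0088 N (compression)
  F[3-4] = +3461.9569 N (tension)
  F[3-5] = +0.0000 N (tension)
  F[4-5] = -0.0000 N (compression)
  Rx@0 = +3733.6000 N
  Ry@0 = +4467.0448 N
  Ry@4 = -3350.0748 N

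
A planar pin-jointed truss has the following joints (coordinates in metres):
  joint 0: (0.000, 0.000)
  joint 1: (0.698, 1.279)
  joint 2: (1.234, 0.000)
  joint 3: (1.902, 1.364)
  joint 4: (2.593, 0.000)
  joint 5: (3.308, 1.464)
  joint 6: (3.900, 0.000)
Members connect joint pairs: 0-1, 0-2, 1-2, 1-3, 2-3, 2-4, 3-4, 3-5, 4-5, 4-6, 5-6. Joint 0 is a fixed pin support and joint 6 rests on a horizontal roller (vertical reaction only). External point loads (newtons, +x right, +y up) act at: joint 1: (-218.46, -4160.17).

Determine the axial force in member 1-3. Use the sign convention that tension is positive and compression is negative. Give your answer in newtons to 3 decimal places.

N=7 nodes, M=11 members, R=3 reactions → 2N=14, M+R=14
member 0 (0-1): L=1.4571, (cx,cy)=(0.4790,0.8778)
member 1 (0-2): L=1.2340, (cx,cy)=(1.0000,0.0000)
member 2 (1-2): L=1.3868, (cx,cy)=(0.3865,-0.9223)
member 3 (1-3): L=1.2070, (cx,cy)=(0.9975,0.0704)
member 4 (2-3): L=1.5188, (cx,cy)=(0.4398,0.8981)
member 5 (2-4): L=1.3590, (cx,cy)=(1.0000,0.0000)
member 6 (3-4): L=1.5290, (cx,cy)=(0.4519,-0.8921)
member 7 (3-5): L=1.4096, (cx,cy)=(0.9975,0.0709)
member 8 (4-5): L=1.6293, (cx,cy)=(0.4388,0.8986)
member 9 (4-6): L=1.3070, (cx,cy)=(1.0000,0.0000)
member 10 (5-6): L=1.5792, (cx,cy)=(0.3749,-0.9271)
solve A·x = −loads:
  F[0-1] = -3972.7582 N (compression)
  F[0-2] = +1684.6678 N (tension)
  F[1-2] = -833.9062 N (compression)
  F[1-3] = -1365.7463 N (compression)
  F[2-3] = +856.3784 N (tension)
  F[2-4] = +985.6997 N (tension)
  F[3-4] = -803.9654 N (compression)
  F[3-5] = -623.9468 N (compression)
  F[4-5] = +798.1484 N (tension)
  F[4-6] = +272.1098 N (tension)
  F[5-6] = -725.8548 N (compression)
  Rx@0 = +218.4600 N
  Ry@0 = +3487.2499 N
  Ry@6 = +672.9201 N

-1365.746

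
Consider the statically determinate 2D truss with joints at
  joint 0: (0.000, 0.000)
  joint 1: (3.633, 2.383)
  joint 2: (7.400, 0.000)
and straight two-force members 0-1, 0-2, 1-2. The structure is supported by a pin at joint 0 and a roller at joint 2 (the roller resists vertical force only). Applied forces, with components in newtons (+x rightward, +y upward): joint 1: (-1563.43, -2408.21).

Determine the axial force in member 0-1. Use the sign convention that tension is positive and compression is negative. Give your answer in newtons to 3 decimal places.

N=3 nodes, M=3 members, R=3 reactions → 2N=6, M+R=6
member 0 (0-1): L=4.3448, (cx,cy)=(0.8362,0.5485)
member 1 (0-2): L=7.4000, (cx,cy)=(1.0000,0.0000)
member 2 (1-2): L=4.4575, (cx,cy)=(0.8451,-0.5346)
solve A·x = −loads:
  F[0-1] = -3153.0885 N (compression)
  F[0-2] = +1073.0879 N (tension)
  F[1-2] = -1269.7770 N (compression)
  Rx@0 = +1563.4300 N
  Ry@0 = +1729.3758 N
  Ry@2 = +678.8342 N

-3153.089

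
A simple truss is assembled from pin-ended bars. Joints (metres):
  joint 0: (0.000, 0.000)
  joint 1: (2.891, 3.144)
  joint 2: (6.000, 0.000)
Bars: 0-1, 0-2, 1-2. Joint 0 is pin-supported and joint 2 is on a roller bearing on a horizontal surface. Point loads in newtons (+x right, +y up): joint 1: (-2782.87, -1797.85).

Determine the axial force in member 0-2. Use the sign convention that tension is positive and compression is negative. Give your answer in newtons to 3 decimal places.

-585.370

N=3 nodes, M=3 members, R=3 reactions → 2N=6, M+R=6
member 0 (0-1): L=4.2711, (cx,cy)=(0.6769,0.7361)
member 1 (0-2): L=6.0000, (cx,cy)=(1.0000,0.0000)
member 2 (1-2): L=4.4216, (cx,cy)=(0.7031,-0.7111)
solve A·x = −loads:
  F[0-1] = -3246.5670 N (compression)
  F[0-2] = -585.3699 N (compression)
  F[1-2] = +832.5109 N (tension)
  Rx@0 = +2782.8700 N
  Ry@0 = +2389.8098 N
  Ry@2 = -591.9598 N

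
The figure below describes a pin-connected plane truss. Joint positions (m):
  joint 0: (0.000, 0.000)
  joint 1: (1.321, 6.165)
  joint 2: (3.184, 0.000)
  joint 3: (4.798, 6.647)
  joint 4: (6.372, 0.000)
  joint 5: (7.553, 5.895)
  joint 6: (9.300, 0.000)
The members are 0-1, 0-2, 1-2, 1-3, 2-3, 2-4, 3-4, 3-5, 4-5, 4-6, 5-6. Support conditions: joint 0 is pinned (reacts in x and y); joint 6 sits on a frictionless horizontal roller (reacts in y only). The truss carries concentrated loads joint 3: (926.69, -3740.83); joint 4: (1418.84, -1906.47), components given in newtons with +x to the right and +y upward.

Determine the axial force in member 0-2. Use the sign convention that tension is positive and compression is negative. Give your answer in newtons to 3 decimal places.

2720.248

N=7 nodes, M=11 members, R=3 reactions → 2N=14, M+R=14
member 0 (0-1): L=6.3049, (cx,cy)=(0.2095,0.9778)
member 1 (0-2): L=3.1840, (cx,cy)=(1.0000,0.0000)
member 2 (1-2): L=6.4403, (cx,cy)=(0.2893,-0.9572)
member 3 (1-3): L=3.5102, (cx,cy)=(0.9905,0.1373)
member 4 (2-3): L=6.8401, (cx,cy)=(0.2360,0.9718)
member 5 (2-4): L=3.1880, (cx,cy)=(1.0000,0.0000)
member 6 (3-4): L=6.8308, (cx,cy)=(0.2304,-0.9731)
member 7 (3-5): L=2.8558, (cx,cy)=(0.9647,-0.2633)
member 8 (4-5): L=6.0121, (cx,cy)=(0.1964,0.9805)
member 9 (4-6): L=2.9280, (cx,cy)=(1.0000,0.0000)
member 10 (5-6): L=6.1484, (cx,cy)=(0.2841,-0.9588)
solve A·x = −loads:
  F[0-1] = -1788.4755 N (compression)
  F[0-2] = +2720.2483 N (tension)
  F[1-2] = +1701.3470 N (tension)
  F[1-3] = -875.1572 N (compression)
  F[2-3] = -1675.9338 N (compression)
  F[2-4] = +3607.8507 N (tension)
  F[3-4] = -1532.1383 N (compression)
  F[3-5] = -1903.1326 N (compression)
  F[4-5] = +3464.8857 N (tension)
  F[4-6] = +1155.3375 N (tension)
  F[5-6] = -4066.1117 N (compression)
  Rx@0 = -2345.5300 N
  Ry@0 = +1748.7798 N
  Ry@6 = +3898.5202 N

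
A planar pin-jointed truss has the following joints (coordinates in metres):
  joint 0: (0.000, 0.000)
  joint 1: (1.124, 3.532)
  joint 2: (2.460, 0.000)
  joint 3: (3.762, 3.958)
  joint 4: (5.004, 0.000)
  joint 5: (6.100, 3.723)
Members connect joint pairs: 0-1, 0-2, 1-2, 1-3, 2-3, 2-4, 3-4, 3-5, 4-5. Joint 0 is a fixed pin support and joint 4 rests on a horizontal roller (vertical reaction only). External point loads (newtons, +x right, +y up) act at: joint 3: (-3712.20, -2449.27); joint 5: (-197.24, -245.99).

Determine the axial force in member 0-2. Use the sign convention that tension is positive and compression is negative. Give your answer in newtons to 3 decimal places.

-2752.022

N=6 nodes, M=9 members, R=3 reactions → 2N=12, M+R=12
member 0 (0-1): L=3.7065, (cx,cy)=(0.3032,0.9529)
member 1 (0-2): L=2.4600, (cx,cy)=(1.0000,0.0000)
member 2 (1-2): L=3.7762, (cx,cy)=(0.3538,-0.9353)
member 3 (1-3): L=2.6722, (cx,cy)=(0.9872,0.1594)
member 4 (2-3): L=4.1666, (cx,cy)=(0.3125,0.9499)
member 5 (2-4): L=2.5440, (cx,cy)=(1.0000,0.0000)
member 6 (3-4): L=4.1483, (cx,cy)=(0.2994,-0.9541)
member 7 (3-5): L=2.3498, (cx,cy)=(0.9950,-0.1000)
member 8 (4-5): L=3.8810, (cx,cy)=(0.2824,0.9593)
solve A·x = −loads:
  F[0-1] = -3816.7344 N (compression)
  F[0-2] = -2752.0222 N (compression)
  F[1-2] = +3476.3271 N (tension)
  F[1-3] = -2418.2418 N (compression)
  F[2-3] = -3422.8980 N (compression)
  F[2-4] = -452.5341 N (compression)
  F[3-4] = +1257.6163 N (tension)
  F[3-5] = -121.8475 N (compression)
  F[4-5] = -269.1307 N (compression)
  Rx@0 = +3909.4400 N
  Ry@0 = +3637.0105 N
  Ry@4 = -941.7505 N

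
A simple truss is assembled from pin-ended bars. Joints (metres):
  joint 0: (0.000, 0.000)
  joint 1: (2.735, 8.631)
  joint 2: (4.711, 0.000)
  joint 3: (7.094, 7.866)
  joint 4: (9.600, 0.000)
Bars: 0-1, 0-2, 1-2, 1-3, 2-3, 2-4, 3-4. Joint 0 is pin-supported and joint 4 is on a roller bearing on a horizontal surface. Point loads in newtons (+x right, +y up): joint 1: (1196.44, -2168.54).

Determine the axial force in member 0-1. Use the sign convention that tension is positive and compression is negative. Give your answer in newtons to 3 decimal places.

-498.338

N=5 nodes, M=7 members, R=3 reactions → 2N=10, M+R=10
member 0 (0-1): L=9.0540, (cx,cy)=(0.3021,0.9533)
member 1 (0-2): L=4.7110, (cx,cy)=(1.0000,0.0000)
member 2 (1-2): L=8.8543, (cx,cy)=(0.2232,-0.9748)
member 3 (1-3): L=4.4256, (cx,cy)=(0.9849,-0.1729)
member 4 (2-3): L=8.2190, (cx,cy)=(0.2899,0.9570)
member 5 (2-4): L=4.8890, (cx,cy)=(1.0000,0.0000)
member 6 (3-4): L=8.2555, (cx,cy)=(0.3036,-0.9528)
solve A·x = −loads:
  F[0-1] = -498.3383 N (compression)
  F[0-2] = +1346.9767 N (tension)
  F[1-2] = -1557.3614 N (compression)
  F[1-3] = -1014.6975 N (compression)
  F[2-3] = +1586.2193 N (tension)
  F[2-4] = +539.5203 N (tension)
  F[3-4] = -1777.3476 N (compression)
  Rx@0 = -1196.4400 N
  Ry@0 = +475.0577 N
  Ry@4 = +1693.4823 N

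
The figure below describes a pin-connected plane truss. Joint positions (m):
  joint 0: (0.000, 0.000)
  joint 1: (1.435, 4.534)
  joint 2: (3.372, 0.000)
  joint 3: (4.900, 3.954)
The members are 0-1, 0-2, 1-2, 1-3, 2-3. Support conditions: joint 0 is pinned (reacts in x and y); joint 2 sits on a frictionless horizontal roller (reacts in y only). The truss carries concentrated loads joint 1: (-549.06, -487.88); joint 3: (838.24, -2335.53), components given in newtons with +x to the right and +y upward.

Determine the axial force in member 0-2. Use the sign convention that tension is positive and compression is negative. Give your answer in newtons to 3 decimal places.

N=4 nodes, M=5 members, R=3 reactions → 2N=8, M+R=8
member 0 (0-1): L=4.7557, (cx,cy)=(0.3017,0.9534)
member 1 (0-2): L=3.3720, (cx,cy)=(1.0000,0.0000)
member 2 (1-2): L=4.9304, (cx,cy)=(0.3929,-0.9196)
member 3 (1-3): L=3.5132, (cx,cy)=(0.9863,-0.1651)
member 4 (2-3): L=4.2390, (cx,cy)=(0.3605,0.9328)
solve A·x = −loads:
  F[0-1] = +1072.7264 N (tension)
  F[0-2] = -34.5100 N (compression)
  F[1-2] = -1940.2981 N (compression)
  F[1-3] = +1657.7756 N (tension)
  F[2-3] = -2210.4476 N (compression)
  Rx@0 = -289.1800 N
  Ry@0 = -1022.7251 N
  Ry@2 = +3846.1351 N

-34.510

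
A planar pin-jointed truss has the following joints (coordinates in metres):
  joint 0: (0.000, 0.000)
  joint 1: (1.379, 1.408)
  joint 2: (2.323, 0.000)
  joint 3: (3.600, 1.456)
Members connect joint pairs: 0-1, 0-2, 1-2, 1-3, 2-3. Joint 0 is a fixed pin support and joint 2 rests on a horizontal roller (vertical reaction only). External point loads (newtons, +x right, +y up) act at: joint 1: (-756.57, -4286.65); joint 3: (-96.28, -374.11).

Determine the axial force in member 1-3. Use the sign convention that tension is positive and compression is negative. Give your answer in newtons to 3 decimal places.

N=4 nodes, M=5 members, R=3 reactions → 2N=8, M+R=8
member 0 (0-1): L=1.9708, (cx,cy)=(0.6997,0.7144)
member 1 (0-2): L=2.3230, (cx,cy)=(1.0000,0.0000)
member 2 (1-2): L=1.6952, (cx,cy)=(0.5569,-0.8306)
member 3 (1-3): L=2.2215, (cx,cy)=(0.9998,0.0216)
member 4 (2-3): L=1.9367, (cx,cy)=(0.6594,0.7518)
solve A·x = −loads:
  F[0-1] = -2876.7540 N (compression)
  F[0-2] = +1160.0468 N (tension)
  F[1-2] = -2680.3850 N (compression)
  F[1-3] = +236.3716 N (tension)
  F[2-3] = -504.4067 N (compression)
  Rx@0 = +852.8500 N
  Ry@0 = +2055.2275 N
  Ry@2 = +2605.5325 N

236.372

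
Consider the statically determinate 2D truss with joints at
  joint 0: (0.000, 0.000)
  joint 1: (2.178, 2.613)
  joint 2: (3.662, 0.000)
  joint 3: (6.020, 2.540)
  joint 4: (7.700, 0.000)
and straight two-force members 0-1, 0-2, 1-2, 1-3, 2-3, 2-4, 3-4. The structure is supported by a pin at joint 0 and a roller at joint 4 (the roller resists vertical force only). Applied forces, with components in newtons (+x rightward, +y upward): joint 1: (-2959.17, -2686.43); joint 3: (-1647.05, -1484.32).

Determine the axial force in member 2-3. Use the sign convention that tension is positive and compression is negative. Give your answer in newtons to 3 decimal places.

-1538.563

N=5 nodes, M=7 members, R=3 reactions → 2N=10, M+R=10
member 0 (0-1): L=3.4017, (cx,cy)=(0.6403,0.7681)
member 1 (0-2): L=3.6620, (cx,cy)=(1.0000,0.0000)
member 2 (1-2): L=3.0050, (cx,cy)=(0.4938,-0.8696)
member 3 (1-3): L=3.8427, (cx,cy)=(0.9998,-0.0190)
member 4 (2-3): L=3.4658, (cx,cy)=(0.6804,0.7329)
member 5 (2-4): L=4.0380, (cx,cy)=(1.0000,0.0000)
member 6 (3-4): L=3.0453, (cx,cy)=(0.5517,-0.8341)
solve A·x = −loads:
  F[0-1] = -4944.2421 N (compression)
  F[0-2] = -1440.5644 N (compression)
  F[1-2] = +1296.7334 N (tension)
  F[1-3] = -847.0219 N (compression)
  F[2-3] = -1538.5631 N (compression)
  F[2-4] = +246.5998 N (tension)
  F[3-4] = -447.0097 N (compression)
  Rx@0 = +4606.2200 N
  Ry@0 = +3797.9146 N
  Ry@4 = +372.8354 N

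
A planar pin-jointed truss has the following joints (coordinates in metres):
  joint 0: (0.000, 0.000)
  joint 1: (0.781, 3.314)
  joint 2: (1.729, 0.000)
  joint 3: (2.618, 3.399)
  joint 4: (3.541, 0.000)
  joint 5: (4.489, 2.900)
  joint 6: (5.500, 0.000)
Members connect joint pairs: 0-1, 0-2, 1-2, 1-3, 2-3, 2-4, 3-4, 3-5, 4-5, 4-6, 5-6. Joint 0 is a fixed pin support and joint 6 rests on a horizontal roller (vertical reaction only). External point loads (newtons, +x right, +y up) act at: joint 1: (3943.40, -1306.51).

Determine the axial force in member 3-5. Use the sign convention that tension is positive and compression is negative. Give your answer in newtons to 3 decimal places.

-1647.275

N=7 nodes, M=11 members, R=3 reactions → 2N=14, M+R=14
member 0 (0-1): L=3.4048, (cx,cy)=(0.2294,0.9733)
member 1 (0-2): L=1.7290, (cx,cy)=(1.0000,0.0000)
member 2 (1-2): L=3.4469, (cx,cy)=(0.2750,-0.9614)
member 3 (1-3): L=1.8390, (cx,cy)=(0.9989,0.0462)
member 4 (2-3): L=3.5133, (cx,cy)=(0.2530,0.9675)
member 5 (2-4): L=1.8120, (cx,cy)=(1.0000,0.0000)
member 6 (3-4): L=3.5221, (cx,cy)=(0.2621,-0.9651)
member 7 (3-5): L=1.9364, (cx,cy)=(0.9662,-0.2577)
member 8 (4-5): L=3.0510, (cx,cy)=(0.3107,0.9505)
member 9 (4-6): L=1.9590, (cx,cy)=(1.0000,0.0000)
member 10 (5-6): L=3.0712, (cx,cy)=(0.3292,-0.9443)
solve A·x = −loads:
  F[0-1] = +1289.4744 N (tension)
  F[0-2] = +3647.6164 N (tension)
  F[1-2] = -2802.7997 N (compression)
  F[1-3] = -2879.8469 N (compression)
  F[2-3] = +2785.3576 N (tension)
  F[2-4] = +2171.9734 N (tension)
  F[3-4] = -2214.5014 N (compression)
  F[3-5] = -1647.2752 N (compression)
  F[4-5] = +2248.3974 N (tension)
  F[4-6] = +893.0275 N (tension)
  F[5-6] = -2712.8037 N (compression)
  Rx@0 = -3943.4000 N
  Ry@0 = -1255.0922 N
  Ry@6 = +2561.6022 N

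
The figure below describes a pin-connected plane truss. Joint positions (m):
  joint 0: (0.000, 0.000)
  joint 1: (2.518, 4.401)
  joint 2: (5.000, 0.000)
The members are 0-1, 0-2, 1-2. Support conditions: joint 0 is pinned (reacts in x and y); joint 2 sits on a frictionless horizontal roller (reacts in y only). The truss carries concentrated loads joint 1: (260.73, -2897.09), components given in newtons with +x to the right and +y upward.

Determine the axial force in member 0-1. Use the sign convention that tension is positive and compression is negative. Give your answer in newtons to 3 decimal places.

N=3 nodes, M=3 members, R=3 reactions → 2N=6, M+R=6
member 0 (0-1): L=5.0704, (cx,cy)=(0.4966,0.8680)
member 1 (0-2): L=5.0000, (cx,cy)=(1.0000,0.0000)
member 2 (1-2): L=5.0526, (cx,cy)=(0.4912,-0.8710)
solve A·x = −loads:
  F[0-1] = -1392.4589 N (compression)
  F[0-2] = +952.2336 N (tension)
  F[1-2] = -1938.4728 N (compression)
  Rx@0 = -260.7300 N
  Ry@0 = +1208.6209 N
  Ry@2 = +1688.4691 N

-1392.459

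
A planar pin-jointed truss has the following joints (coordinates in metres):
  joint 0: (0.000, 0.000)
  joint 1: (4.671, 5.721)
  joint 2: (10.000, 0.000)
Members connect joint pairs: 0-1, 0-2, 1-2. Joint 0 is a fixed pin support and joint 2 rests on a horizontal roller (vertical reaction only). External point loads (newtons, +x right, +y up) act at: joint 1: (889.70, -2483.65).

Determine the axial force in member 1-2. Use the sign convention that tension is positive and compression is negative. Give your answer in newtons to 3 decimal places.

N=3 nodes, M=3 members, R=3 reactions → 2N=6, M+R=6
member 0 (0-1): L=7.3857, (cx,cy)=(0.6324,0.7746)
member 1 (0-2): L=10.0000, (cx,cy)=(1.0000,0.0000)
member 2 (1-2): L=7.8184, (cx,cy)=(0.6816,-0.7317)
solve A·x = −loads:
  F[0-1] = -1051.5503 N (compression)
  F[0-2] = +1554.7437 N (tension)
  F[1-2] = -2281.0430 N (compression)
  Rx@0 = -889.7000 N
  Ry@0 = +814.5397 N
  Ry@2 = +1669.1103 N

-2281.043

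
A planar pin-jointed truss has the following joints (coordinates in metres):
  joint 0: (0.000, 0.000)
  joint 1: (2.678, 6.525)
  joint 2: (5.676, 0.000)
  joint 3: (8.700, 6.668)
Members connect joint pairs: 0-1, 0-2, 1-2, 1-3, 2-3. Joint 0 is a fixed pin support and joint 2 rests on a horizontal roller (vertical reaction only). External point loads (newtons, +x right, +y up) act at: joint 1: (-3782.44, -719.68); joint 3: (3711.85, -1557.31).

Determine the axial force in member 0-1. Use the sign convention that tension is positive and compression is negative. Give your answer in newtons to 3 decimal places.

N=4 nodes, M=5 members, R=3 reactions → 2N=8, M+R=8
member 0 (0-1): L=7.0532, (cx,cy)=(0.3797,0.9251)
member 1 (0-2): L=5.6760, (cx,cy)=(1.0000,0.0000)
member 2 (1-2): L=7.1808, (cx,cy)=(0.4175,-0.9087)
member 3 (1-3): L=6.0237, (cx,cy)=(0.9997,0.0237)
member 4 (2-3): L=7.3217, (cx,cy)=(0.4130,0.9107)
solve A·x = −loads:
  F[0-1] = +499.3188 N (tension)
  F[0-2] = -260.1749 N (compression)
  F[1-2] = -1183.6479 N (compression)
  F[1-3] = +4467.4608 N (tension)
  F[2-3] = -1826.4259 N (compression)
  Rx@0 = +70.5900 N
  Ry@0 = -461.9273 N
  Ry@2 = +2738.9173 N

499.319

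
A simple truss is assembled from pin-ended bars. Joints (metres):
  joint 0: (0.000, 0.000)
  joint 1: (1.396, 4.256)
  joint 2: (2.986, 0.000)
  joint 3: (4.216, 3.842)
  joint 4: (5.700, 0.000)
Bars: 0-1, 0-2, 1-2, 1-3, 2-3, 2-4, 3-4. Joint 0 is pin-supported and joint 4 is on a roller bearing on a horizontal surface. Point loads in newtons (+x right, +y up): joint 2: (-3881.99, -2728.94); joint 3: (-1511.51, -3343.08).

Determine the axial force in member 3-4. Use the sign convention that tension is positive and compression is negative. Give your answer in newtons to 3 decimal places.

-3091.102

N=5 nodes, M=7 members, R=3 reactions → 2N=10, M+R=10
member 0 (0-1): L=4.4791, (cx,cy)=(0.3117,0.9502)
member 1 (0-2): L=2.9860, (cx,cy)=(1.0000,0.0000)
member 2 (1-2): L=4.5433, (cx,cy)=(0.3500,-0.9368)
member 3 (1-3): L=2.8502, (cx,cy)=(0.9894,-0.1453)
member 4 (2-3): L=4.0341, (cx,cy)=(0.3049,0.9524)
member 5 (2-4): L=2.7140, (cx,cy)=(1.0000,0.0000)
member 6 (3-4): L=4.1186, (cx,cy)=(0.3603,-0.9328)
solve A·x = −loads:
  F[0-1] = -3355.6881 N (compression)
  F[0-2] = -4347.6339 N (compression)
  F[1-2] = +3774.7263 N (tension)
  F[1-3] = -2392.2601 N (compression)
  F[2-3] = -847.4341 N (compression)
  F[2-4] = +1113.7636 N (tension)
  F[3-4] = -3091.1016 N (compression)
  Rx@0 = +5393.5000 N
  Ry@0 = +3188.5430 N
  Ry@4 = +2883.4770 N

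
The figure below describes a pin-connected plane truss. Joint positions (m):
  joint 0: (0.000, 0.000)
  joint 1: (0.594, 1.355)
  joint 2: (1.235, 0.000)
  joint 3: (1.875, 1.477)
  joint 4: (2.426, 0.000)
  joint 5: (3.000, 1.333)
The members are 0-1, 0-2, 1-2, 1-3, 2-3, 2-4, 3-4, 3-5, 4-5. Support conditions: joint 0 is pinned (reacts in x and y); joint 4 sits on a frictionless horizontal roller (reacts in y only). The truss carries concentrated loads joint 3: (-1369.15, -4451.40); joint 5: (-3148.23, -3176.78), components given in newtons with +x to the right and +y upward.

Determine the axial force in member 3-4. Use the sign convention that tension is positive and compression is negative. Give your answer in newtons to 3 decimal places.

-1507.740

N=6 nodes, M=9 members, R=3 reactions → 2N=12, M+R=12
member 0 (0-1): L=1.4795, (cx,cy)=(0.4015,0.9159)
member 1 (0-2): L=1.2350, (cx,cy)=(1.0000,0.0000)
member 2 (1-2): L=1.4990, (cx,cy)=(0.4276,-0.9040)
member 3 (1-3): L=1.2868, (cx,cy)=(0.9955,0.0948)
member 4 (2-3): L=1.6097, (cx,cy)=(0.3976,0.9176)
member 5 (2-4): L=1.1910, (cx,cy)=(1.0000,0.0000)
member 6 (3-4): L=1.5764, (cx,cy)=(0.3495,-0.9369)
member 7 (3-5): L=1.1342, (cx,cy)=(0.9919,-0.1270)
member 8 (4-5): L=1.4513, (cx,cy)=(0.3955,0.9185)
solve A·x = −loads:
  F[0-1] = -3082.1055 N (compression)
  F[0-2] = -3279.9380 N (compression)
  F[1-2] = +2863.3277 N (tension)
  F[1-3] = -2473.0193 N (compression)
  F[2-3] = -2820.8626 N (compression)
  F[2-4] = -933.9537 N (compression)
  F[3-4] = -1507.7403 N (compression)
  F[3-5] = -1701.0509 N (compression)
  F[4-5] = -3693.9315 N (compression)
  Rx@0 = +4517.3800 N
  Ry@0 = +2822.7843 N
  Ry@4 = +4805.3957 N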